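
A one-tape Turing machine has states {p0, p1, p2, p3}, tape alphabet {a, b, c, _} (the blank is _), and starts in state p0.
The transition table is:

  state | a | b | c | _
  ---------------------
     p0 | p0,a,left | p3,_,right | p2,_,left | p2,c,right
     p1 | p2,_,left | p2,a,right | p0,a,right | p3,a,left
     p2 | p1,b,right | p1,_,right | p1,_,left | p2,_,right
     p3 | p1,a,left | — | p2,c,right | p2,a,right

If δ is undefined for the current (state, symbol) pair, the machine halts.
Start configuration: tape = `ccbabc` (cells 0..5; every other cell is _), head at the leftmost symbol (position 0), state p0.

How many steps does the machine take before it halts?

8

state=p0 head=0 tape=_[c]cbabc   (p0,c)→(p2,_,left)
state=p2 head=-1 tape=[_]_cbabc   (p2,_)→(p2,_,right)
state=p2 head=0 tape=_[_]cbabc   (p2,_)→(p2,_,right)
state=p2 head=1 tape=__[c]babc   (p2,c)→(p1,_,left)
state=p1 head=0 tape=_[_]_babc   (p1,_)→(p3,a,left)
state=p3 head=-1 tape=[_]a_babc   (p3,_)→(p2,a,right)
state=p2 head=0 tape=a[a]_babc   (p2,a)→(p1,b,right)
state=p1 head=1 tape=ab[_]babc   (p1,_)→(p3,a,left)
state=p3 head=0 tape=a[b]ababc
M halts after 8 transitions.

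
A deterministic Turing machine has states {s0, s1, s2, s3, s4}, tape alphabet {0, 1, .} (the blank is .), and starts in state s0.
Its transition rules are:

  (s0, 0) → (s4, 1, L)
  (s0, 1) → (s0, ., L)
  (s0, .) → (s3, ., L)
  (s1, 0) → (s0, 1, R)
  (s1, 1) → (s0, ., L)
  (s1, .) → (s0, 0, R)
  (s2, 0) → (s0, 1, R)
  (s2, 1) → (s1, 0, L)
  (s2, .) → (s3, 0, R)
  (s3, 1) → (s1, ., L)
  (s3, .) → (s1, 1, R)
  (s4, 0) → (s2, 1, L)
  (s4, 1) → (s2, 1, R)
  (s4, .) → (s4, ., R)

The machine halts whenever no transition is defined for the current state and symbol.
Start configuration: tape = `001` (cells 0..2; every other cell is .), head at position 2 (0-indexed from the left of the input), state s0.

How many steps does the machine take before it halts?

s0 | ..00[1]   read 1 → write ., move L, go to s0
s0 | ..0[0].   read 0 → write 1, move L, go to s4
s4 | ..[0]1.   read 0 → write 1, move L, go to s2
s2 | .[.]11.   read . → write 0, move R, go to s3
s3 | .0[1]1.   read 1 → write ., move L, go to s1
s1 | .[0].1.   read 0 → write 1, move R, go to s0
s0 | .1[.]1.   read . → write ., move L, go to s3
s3 | .[1].1.   read 1 → write ., move L, go to s1
s1 | [.]..1.   read . → write 0, move R, go to s0
s0 | 0[.].1.   read . → write ., move L, go to s3
s3 | [0]..1.
M halts after 10 transitions.

10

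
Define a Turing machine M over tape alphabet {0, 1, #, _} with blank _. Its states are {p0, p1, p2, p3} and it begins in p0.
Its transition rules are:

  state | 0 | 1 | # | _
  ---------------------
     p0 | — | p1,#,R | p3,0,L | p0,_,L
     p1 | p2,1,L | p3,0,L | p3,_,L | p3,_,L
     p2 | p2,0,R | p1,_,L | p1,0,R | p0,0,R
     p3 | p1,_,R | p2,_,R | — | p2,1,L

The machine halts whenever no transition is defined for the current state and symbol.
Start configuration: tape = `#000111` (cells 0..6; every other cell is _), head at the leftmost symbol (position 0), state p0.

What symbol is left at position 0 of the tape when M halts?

0

p0 | __[#]000111   read # → write 0, move L, go to p3
p3 | _[_]0000111   read _ → write 1, move L, go to p2
p2 | [_]10000111   read _ → write 0, move R, go to p0
p0 | 0[1]0000111   read 1 → write #, move R, go to p1
p1 | 0#[0]000111   read 0 → write 1, move L, go to p2
p2 | 0[#]1000111   read # → write 0, move R, go to p1
p1 | 00[1]000111   read 1 → write 0, move L, go to p3
p3 | 0[0]0000111   read 0 → write _, move R, go to p1
p1 | 0_[0]000111   read 0 → write 1, move L, go to p2
p2 | 0[_]1000111   read _ → write 0, move R, go to p0
p0 | 00[1]000111   read 1 → write #, move R, go to p1
p1 | 00#[0]00111   read 0 → write 1, move L, go to p2
p2 | 00[#]100111   read # → write 0, move R, go to p1
p1 | 000[1]00111   read 1 → write 0, move L, go to p3
p3 | 00[0]000111   read 0 → write _, move R, go to p1
p1 | 00_[0]00111   read 0 → write 1, move L, go to p2
p2 | 00[_]100111   read _ → write 0, move R, go to p0
p0 | 000[1]00111   read 1 → write #, move R, go to p1
p1 | 000#[0]0111   read 0 → write 1, move L, go to p2
p2 | 000[#]10111   read # → write 0, move R, go to p1
p1 | 0000[1]0111   read 1 → write 0, move L, go to p3
p3 | 000[0]00111   read 0 → write _, move R, go to p1
p1 | 000_[0]0111   read 0 → write 1, move L, go to p2
p2 | 000[_]10111   read _ → write 0, move R, go to p0
p0 | 0000[1]0111   read 1 → write #, move R, go to p1
p1 | 0000#[0]111   read 0 → write 1, move L, go to p2
p2 | 0000[#]1111   read # → write 0, move R, go to p1
p1 | 00000[1]111   read 1 → write 0, move L, go to p3
p3 | 0000[0]0111   read 0 → write _, move R, go to p1
p1 | 0000_[0]111   read 0 → write 1, move L, go to p2
p2 | 0000[_]1111   read _ → write 0, move R, go to p0
p0 | 00000[1]111   read 1 → write #, move R, go to p1
p1 | 00000#[1]11   read 1 → write 0, move L, go to p3
p3 | 00000[#]011
Cell 0 holds 0 when M halts.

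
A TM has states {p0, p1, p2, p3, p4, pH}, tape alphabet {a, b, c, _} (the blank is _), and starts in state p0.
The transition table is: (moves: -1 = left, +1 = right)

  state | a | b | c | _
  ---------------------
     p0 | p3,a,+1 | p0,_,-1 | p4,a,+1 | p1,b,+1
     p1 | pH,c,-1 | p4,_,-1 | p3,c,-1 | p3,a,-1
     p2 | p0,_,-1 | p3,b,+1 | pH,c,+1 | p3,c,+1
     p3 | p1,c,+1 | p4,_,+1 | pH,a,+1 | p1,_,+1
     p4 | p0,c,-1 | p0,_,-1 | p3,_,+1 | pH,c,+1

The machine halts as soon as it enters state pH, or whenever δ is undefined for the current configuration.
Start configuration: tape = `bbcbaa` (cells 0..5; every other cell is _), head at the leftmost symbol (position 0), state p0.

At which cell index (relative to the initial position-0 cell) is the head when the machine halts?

6

p0 | _[b]bcbaa_   read b → write _, move -1, go to p0
p0 | [_]_bcbaa_   read _ → write b, move +1, go to p1
p1 | b[_]bcbaa_   read _ → write a, move -1, go to p3
p3 | [b]abcbaa_   read b → write _, move +1, go to p4
p4 | _[a]bcbaa_   read a → write c, move -1, go to p0
p0 | [_]cbcbaa_   read _ → write b, move +1, go to p1
p1 | b[c]bcbaa_   read c → write c, move -1, go to p3
p3 | [b]cbcbaa_   read b → write _, move +1, go to p4
p4 | _[c]bcbaa_   read c → write _, move +1, go to p3
p3 | __[b]cbaa_   read b → write _, move +1, go to p4
p4 | ___[c]baa_   read c → write _, move +1, go to p3
p3 | ____[b]aa_   read b → write _, move +1, go to p4
p4 | _____[a]a_   read a → write c, move -1, go to p0
p0 | ____[_]ca_   read _ → write b, move +1, go to p1
p1 | ____b[c]a_   read c → write c, move -1, go to p3
p3 | ____[b]ca_   read b → write _, move +1, go to p4
p4 | _____[c]a_   read c → write _, move +1, go to p3
p3 | ______[a]_   read a → write c, move +1, go to p1
p1 | ______c[_]   read _ → write a, move -1, go to p3
p3 | ______[c]a   read c → write a, move +1, go to pH
pH | ______a[a]
At halt the head is at cell 6.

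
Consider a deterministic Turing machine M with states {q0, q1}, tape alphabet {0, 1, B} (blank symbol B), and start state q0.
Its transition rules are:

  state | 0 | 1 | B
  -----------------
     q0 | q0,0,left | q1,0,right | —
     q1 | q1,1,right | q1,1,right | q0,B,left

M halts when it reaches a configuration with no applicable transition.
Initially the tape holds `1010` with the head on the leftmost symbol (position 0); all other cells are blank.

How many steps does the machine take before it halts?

31

q0 | B[1]010B   read 1 → write 0, move right, go to q1
q1 | B0[0]10B   read 0 → write 1, move right, go to q1
q1 | B01[1]0B   read 1 → write 1, move right, go to q1
q1 | B011[0]B   read 0 → write 1, move right, go to q1
q1 | B0111[B]   read B → write B, move left, go to q0
q0 | B011[1]B   read 1 → write 0, move right, go to q1
q1 | B0110[B]   read B → write B, move left, go to q0
q0 | B011[0]B   read 0 → write 0, move left, go to q0
q0 | B01[1]0B   read 1 → write 0, move right, go to q1
q1 | B010[0]B   read 0 → write 1, move right, go to q1
q1 | B0101[B]   read B → write B, move left, go to q0
q0 | B010[1]B   read 1 → write 0, move right, go to q1
q1 | B0100[B]   read B → write B, move left, go to q0
q0 | B010[0]B   read 0 → write 0, move left, go to q0
q0 | B01[0]0B   read 0 → write 0, move left, go to q0
q0 | B0[1]00B   read 1 → write 0, move right, go to q1
q1 | B00[0]0B   read 0 → write 1, move right, go to q1
q1 | B001[0]B   read 0 → write 1, move right, go to q1
q1 | B0011[B]   read B → write B, move left, go to q0
q0 | B001[1]B   read 1 → write 0, move right, go to q1
q1 | B0010[B]   read B → write B, move left, go to q0
q0 | B001[0]B   read 0 → write 0, move left, go to q0
q0 | B00[1]0B   read 1 → write 0, move right, go to q1
q1 | B000[0]B   read 0 → write 1, move right, go to q1
q1 | B0001[B]   read B → write B, move left, go to q0
q0 | B000[1]B   read 1 → write 0, move right, go to q1
q1 | B0000[B]   read B → write B, move left, go to q0
q0 | B000[0]B   read 0 → write 0, move left, go to q0
q0 | B00[0]0B   read 0 → write 0, move left, go to q0
q0 | B0[0]00B   read 0 → write 0, move left, go to q0
q0 | B[0]000B   read 0 → write 0, move left, go to q0
q0 | [B]0000B
M halts after 31 transitions.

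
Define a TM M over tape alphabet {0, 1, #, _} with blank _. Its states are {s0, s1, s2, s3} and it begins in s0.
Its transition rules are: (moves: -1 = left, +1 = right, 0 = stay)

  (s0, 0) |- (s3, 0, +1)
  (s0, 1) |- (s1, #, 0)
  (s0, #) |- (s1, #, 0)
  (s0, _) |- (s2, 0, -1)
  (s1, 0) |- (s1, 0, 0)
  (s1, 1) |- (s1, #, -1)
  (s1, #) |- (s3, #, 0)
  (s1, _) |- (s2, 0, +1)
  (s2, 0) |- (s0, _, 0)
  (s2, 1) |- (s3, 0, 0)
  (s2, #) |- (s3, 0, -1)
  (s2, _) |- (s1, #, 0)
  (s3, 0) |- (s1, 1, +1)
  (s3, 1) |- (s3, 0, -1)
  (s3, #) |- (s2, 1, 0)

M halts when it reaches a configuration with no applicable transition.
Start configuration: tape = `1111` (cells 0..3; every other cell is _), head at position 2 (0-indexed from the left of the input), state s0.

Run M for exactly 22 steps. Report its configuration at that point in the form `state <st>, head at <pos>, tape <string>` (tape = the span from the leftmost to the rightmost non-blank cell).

s0 | _11[1]1   read 1 → write #, move 0, go to s1
s1 | _11[#]1   read # → write #, move 0, go to s3
s3 | _11[#]1   read # → write 1, move 0, go to s2
s2 | _11[1]1   read 1 → write 0, move 0, go to s3
s3 | _11[0]1   read 0 → write 1, move +1, go to s1
s1 | _111[1]   read 1 → write #, move -1, go to s1
s1 | _11[1]#   read 1 → write #, move -1, go to s1
s1 | _1[1]##   read 1 → write #, move -1, go to s1
s1 | _[1]###   read 1 → write #, move -1, go to s1
s1 | [_]####   read _ → write 0, move +1, go to s2
s2 | 0[#]###   read # → write 0, move -1, go to s3
s3 | [0]0###   read 0 → write 1, move +1, go to s1
s1 | 1[0]###   read 0 → write 0, move 0, go to s1
s1 | 1[0]###   read 0 → write 0, move 0, go to s1
s1 | 1[0]###   read 0 → write 0, move 0, go to s1
s1 | 1[0]###   read 0 → write 0, move 0, go to s1
s1 | 1[0]###   read 0 → write 0, move 0, go to s1
s1 | 1[0]###   read 0 → write 0, move 0, go to s1
s1 | 1[0]###   read 0 → write 0, move 0, go to s1
s1 | 1[0]###   read 0 → write 0, move 0, go to s1
s1 | 1[0]###   read 0 → write 0, move 0, go to s1
s1 | 1[0]###   read 0 → write 0, move 0, go to s1
s1 | 1[0]###
After 22 steps: state s1, head at 0, tape 10###.

state s1, head at 0, tape 10###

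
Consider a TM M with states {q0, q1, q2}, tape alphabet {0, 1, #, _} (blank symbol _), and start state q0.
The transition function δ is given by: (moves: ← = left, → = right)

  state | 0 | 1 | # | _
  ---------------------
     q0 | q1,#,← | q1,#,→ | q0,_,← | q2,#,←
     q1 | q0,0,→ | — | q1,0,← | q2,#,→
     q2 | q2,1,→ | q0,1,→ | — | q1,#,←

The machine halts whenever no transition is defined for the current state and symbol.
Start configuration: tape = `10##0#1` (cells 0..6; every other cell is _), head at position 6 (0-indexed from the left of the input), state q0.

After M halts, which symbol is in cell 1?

#

q0 | 10##0#[1]__   read 1 → write #, move →, go to q1
q1 | 10##0##[_]_   read _ → write #, move →, go to q2
q2 | 10##0###[_]   read _ → write #, move ←, go to q1
q1 | 10##0##[#]#   read # → write 0, move ←, go to q1
q1 | 10##0#[#]0#   read # → write 0, move ←, go to q1
q1 | 10##0[#]00#   read # → write 0, move ←, go to q1
q1 | 10##[0]000#   read 0 → write 0, move →, go to q0
q0 | 10##0[0]00#   read 0 → write #, move ←, go to q1
q1 | 10##[0]#00#   read 0 → write 0, move →, go to q0
q0 | 10##0[#]00#   read # → write _, move ←, go to q0
q0 | 10##[0]_00#   read 0 → write #, move ←, go to q1
q1 | 10#[#]#_00#   read # → write 0, move ←, go to q1
q1 | 10[#]0#_00#   read # → write 0, move ←, go to q1
q1 | 1[0]00#_00#   read 0 → write 0, move →, go to q0
q0 | 10[0]0#_00#   read 0 → write #, move ←, go to q1
q1 | 1[0]#0#_00#   read 0 → write 0, move →, go to q0
q0 | 10[#]0#_00#   read # → write _, move ←, go to q0
q0 | 1[0]_0#_00#   read 0 → write #, move ←, go to q1
q1 | [1]#_0#_00#
Cell 1 holds # when M halts.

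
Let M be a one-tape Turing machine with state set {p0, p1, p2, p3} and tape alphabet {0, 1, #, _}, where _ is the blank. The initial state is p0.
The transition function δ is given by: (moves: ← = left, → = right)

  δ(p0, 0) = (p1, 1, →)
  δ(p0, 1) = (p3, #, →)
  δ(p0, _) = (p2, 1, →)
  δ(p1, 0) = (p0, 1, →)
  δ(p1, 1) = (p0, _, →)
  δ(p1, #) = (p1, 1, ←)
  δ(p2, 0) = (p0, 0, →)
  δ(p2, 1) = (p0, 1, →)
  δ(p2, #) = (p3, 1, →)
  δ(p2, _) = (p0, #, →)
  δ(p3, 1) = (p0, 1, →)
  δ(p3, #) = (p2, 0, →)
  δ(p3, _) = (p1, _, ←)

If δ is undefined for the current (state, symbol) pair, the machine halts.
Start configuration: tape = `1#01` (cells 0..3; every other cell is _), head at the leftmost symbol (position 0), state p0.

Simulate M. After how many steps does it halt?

14

state=p0 head=0 tape=[1]#01_   (p0,1)→(p3,#,→)
state=p3 head=1 tape=#[#]01_   (p3,#)→(p2,0,→)
state=p2 head=2 tape=#0[0]1_   (p2,0)→(p0,0,→)
state=p0 head=3 tape=#00[1]_   (p0,1)→(p3,#,→)
state=p3 head=4 tape=#00#[_]   (p3,_)→(p1,_,←)
state=p1 head=3 tape=#00[#]_   (p1,#)→(p1,1,←)
state=p1 head=2 tape=#0[0]1_   (p1,0)→(p0,1,→)
state=p0 head=3 tape=#01[1]_   (p0,1)→(p3,#,→)
state=p3 head=4 tape=#01#[_]   (p3,_)→(p1,_,←)
state=p1 head=3 tape=#01[#]_   (p1,#)→(p1,1,←)
state=p1 head=2 tape=#0[1]1_   (p1,1)→(p0,_,→)
state=p0 head=3 tape=#0_[1]_   (p0,1)→(p3,#,→)
state=p3 head=4 tape=#0_#[_]   (p3,_)→(p1,_,←)
state=p1 head=3 tape=#0_[#]_   (p1,#)→(p1,1,←)
state=p1 head=2 tape=#0[_]1_
M halts after 14 transitions.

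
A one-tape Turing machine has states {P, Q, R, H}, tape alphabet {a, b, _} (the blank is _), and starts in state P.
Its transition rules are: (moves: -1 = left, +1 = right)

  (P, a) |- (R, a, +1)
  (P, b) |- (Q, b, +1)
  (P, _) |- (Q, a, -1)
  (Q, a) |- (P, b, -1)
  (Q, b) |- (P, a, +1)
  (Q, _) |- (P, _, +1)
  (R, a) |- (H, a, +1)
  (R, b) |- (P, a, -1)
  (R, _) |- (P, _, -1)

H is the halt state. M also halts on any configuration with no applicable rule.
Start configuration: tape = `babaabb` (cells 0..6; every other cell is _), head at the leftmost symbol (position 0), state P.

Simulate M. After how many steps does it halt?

P | [b]abaabb   read b → write b, move +1, go to Q
Q | b[a]baabb   read a → write b, move -1, go to P
P | [b]bbaabb   read b → write b, move +1, go to Q
Q | b[b]baabb   read b → write a, move +1, go to P
P | ba[b]aabb   read b → write b, move +1, go to Q
Q | bab[a]abb   read a → write b, move -1, go to P
P | ba[b]babb   read b → write b, move +1, go to Q
Q | bab[b]abb   read b → write a, move +1, go to P
P | baba[a]bb   read a → write a, move +1, go to R
R | babaa[b]b   read b → write a, move -1, go to P
P | baba[a]ab   read a → write a, move +1, go to R
R | babaa[a]b   read a → write a, move +1, go to H
H | babaaa[b]
M halts after 12 transitions.

12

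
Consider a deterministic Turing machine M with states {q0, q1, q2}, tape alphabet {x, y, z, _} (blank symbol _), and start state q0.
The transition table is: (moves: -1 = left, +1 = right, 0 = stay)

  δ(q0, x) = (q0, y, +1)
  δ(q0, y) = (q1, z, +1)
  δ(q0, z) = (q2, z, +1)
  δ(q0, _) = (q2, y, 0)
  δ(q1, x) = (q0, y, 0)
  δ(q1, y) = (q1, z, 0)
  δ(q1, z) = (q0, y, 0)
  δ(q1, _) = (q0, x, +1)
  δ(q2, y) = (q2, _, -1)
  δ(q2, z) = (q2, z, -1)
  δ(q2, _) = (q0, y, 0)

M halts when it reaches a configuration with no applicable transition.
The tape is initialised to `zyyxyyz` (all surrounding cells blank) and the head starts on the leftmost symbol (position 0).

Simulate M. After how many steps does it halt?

22

q0 | _[z]yyxyyz__   read z → write z, move +1, go to q2
q2 | _z[y]yxyyz__   read y → write _, move -1, go to q2
q2 | _[z]_yxyyz__   read z → write z, move -1, go to q2
q2 | [_]z_yxyyz__   read _ → write y, move 0, go to q0
q0 | [y]z_yxyyz__   read y → write z, move +1, go to q1
q1 | z[z]_yxyyz__   read z → write y, move 0, go to q0
q0 | z[y]_yxyyz__   read y → write z, move +1, go to q1
q1 | zz[_]yxyyz__   read _ → write x, move +1, go to q0
q0 | zzx[y]xyyz__   read y → write z, move +1, go to q1
q1 | zzxz[x]yyz__   read x → write y, move 0, go to q0
q0 | zzxz[y]yyz__   read y → write z, move +1, go to q1
q1 | zzxzz[y]yz__   read y → write z, move 0, go to q1
q1 | zzxzz[z]yz__   read z → write y, move 0, go to q0
q0 | zzxzz[y]yz__   read y → write z, move +1, go to q1
q1 | zzxzzz[y]z__   read y → write z, move 0, go to q1
q1 | zzxzzz[z]z__   read z → write y, move 0, go to q0
q0 | zzxzzz[y]z__   read y → write z, move +1, go to q1
q1 | zzxzzzz[z]__   read z → write y, move 0, go to q0
q0 | zzxzzzz[y]__   read y → write z, move +1, go to q1
q1 | zzxzzzzz[_]_   read _ → write x, move +1, go to q0
q0 | zzxzzzzzx[_]   read _ → write y, move 0, go to q2
q2 | zzxzzzzzx[y]   read y → write _, move -1, go to q2
q2 | zzxzzzzz[x]_
M halts after 22 transitions.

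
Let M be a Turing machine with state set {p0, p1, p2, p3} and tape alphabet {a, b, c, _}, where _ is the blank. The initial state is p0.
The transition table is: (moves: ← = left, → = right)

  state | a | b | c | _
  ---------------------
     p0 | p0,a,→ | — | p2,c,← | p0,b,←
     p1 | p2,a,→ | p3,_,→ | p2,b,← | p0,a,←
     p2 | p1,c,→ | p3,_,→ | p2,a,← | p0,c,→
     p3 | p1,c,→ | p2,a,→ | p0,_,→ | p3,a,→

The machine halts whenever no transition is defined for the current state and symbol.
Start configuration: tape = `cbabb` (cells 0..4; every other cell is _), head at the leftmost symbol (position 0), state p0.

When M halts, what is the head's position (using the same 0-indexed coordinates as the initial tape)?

p0 | ___[c]babb   read c → write c, move ←, go to p2
p2 | __[_]cbabb   read _ → write c, move →, go to p0
p0 | __c[c]babb   read c → write c, move ←, go to p2
p2 | __[c]cbabb   read c → write a, move ←, go to p2
p2 | _[_]acbabb   read _ → write c, move →, go to p0
p0 | _c[a]cbabb   read a → write a, move →, go to p0
p0 | _ca[c]babb   read c → write c, move ←, go to p2
p2 | _c[a]cbabb   read a → write c, move →, go to p1
p1 | _cc[c]babb   read c → write b, move ←, go to p2
p2 | _c[c]bbabb   read c → write a, move ←, go to p2
p2 | _[c]abbabb   read c → write a, move ←, go to p2
p2 | [_]aabbabb   read _ → write c, move →, go to p0
p0 | c[a]abbabb   read a → write a, move →, go to p0
p0 | ca[a]bbabb   read a → write a, move →, go to p0
p0 | caa[b]babb
At halt the head is at cell 0.

0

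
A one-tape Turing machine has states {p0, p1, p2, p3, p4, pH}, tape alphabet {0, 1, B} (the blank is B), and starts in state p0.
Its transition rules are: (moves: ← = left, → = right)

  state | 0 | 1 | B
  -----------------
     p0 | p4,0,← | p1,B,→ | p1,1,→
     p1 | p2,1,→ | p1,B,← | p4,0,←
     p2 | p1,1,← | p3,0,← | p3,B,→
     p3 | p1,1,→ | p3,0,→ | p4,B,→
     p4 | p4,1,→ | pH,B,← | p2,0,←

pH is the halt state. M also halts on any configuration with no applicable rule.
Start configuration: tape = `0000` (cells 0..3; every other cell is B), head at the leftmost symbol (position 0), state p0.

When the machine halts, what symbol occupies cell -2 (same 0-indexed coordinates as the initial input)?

p0 | BBBB[0]000   read 0 → write 0, move ←, go to p4
p4 | BBB[B]0000   read B → write 0, move ←, go to p2
p2 | BB[B]00000   read B → write B, move →, go to p3
p3 | BBB[0]0000   read 0 → write 1, move →, go to p1
p1 | BBB1[0]000   read 0 → write 1, move →, go to p2
p2 | BBB11[0]00   read 0 → write 1, move ←, go to p1
p1 | BBB1[1]100   read 1 → write B, move ←, go to p1
p1 | BBB[1]B100   read 1 → write B, move ←, go to p1
p1 | BB[B]BB100   read B → write 0, move ←, go to p4
p4 | B[B]0BB100   read B → write 0, move ←, go to p2
p2 | [B]00BB100   read B → write B, move →, go to p3
p3 | B[0]0BB100   read 0 → write 1, move →, go to p1
p1 | B1[0]BB100   read 0 → write 1, move →, go to p2
p2 | B11[B]B100   read B → write B, move →, go to p3
p3 | B11B[B]100   read B → write B, move →, go to p4
p4 | B11BB[1]00   read 1 → write B, move ←, go to pH
pH | B11B[B]B00
Cell -2 holds 1 when M halts.

1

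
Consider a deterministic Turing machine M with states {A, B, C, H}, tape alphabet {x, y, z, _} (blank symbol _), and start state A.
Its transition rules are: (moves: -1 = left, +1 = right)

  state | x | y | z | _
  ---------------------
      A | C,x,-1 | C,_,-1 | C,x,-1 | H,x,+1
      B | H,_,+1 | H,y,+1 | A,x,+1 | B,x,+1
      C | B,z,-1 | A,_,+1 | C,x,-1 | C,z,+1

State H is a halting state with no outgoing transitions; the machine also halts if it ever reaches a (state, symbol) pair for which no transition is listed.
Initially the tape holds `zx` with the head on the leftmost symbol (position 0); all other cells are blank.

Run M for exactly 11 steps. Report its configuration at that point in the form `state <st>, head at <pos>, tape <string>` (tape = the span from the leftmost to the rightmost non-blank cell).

state H, head at -1, tape zxx

state=A head=0 tape=__[z]x   (A,z)→(C,x,-1)
state=C head=-1 tape=_[_]xx   (C,_)→(C,z,+1)
state=C head=0 tape=_z[x]x   (C,x)→(B,z,-1)
state=B head=-1 tape=_[z]zx   (B,z)→(A,x,+1)
state=A head=0 tape=_x[z]x   (A,z)→(C,x,-1)
state=C head=-1 tape=_[x]xx   (C,x)→(B,z,-1)
state=B head=-2 tape=[_]zxx   (B,_)→(B,x,+1)
state=B head=-1 tape=x[z]xx   (B,z)→(A,x,+1)
state=A head=0 tape=xx[x]x   (A,x)→(C,x,-1)
state=C head=-1 tape=x[x]xx   (C,x)→(B,z,-1)
state=B head=-2 tape=[x]zxx   (B,x)→(H,_,+1)
state=H head=-1 tape=_[z]xx
After 11 steps: state H, head at -1, tape zxx.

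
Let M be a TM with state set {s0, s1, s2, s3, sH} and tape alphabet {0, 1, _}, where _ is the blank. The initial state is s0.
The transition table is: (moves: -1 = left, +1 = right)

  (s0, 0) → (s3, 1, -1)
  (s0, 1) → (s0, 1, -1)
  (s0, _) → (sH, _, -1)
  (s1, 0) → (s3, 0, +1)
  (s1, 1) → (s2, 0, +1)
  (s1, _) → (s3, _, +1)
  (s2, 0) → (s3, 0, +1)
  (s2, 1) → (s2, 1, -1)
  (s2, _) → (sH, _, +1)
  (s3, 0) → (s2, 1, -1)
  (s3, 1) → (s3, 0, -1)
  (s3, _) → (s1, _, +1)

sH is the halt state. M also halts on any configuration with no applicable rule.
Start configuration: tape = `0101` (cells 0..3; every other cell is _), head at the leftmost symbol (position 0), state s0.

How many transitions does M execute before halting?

s0 | _[0]101   read 0 → write 1, move -1, go to s3
s3 | [_]1101   read _ → write _, move +1, go to s1
s1 | _[1]101   read 1 → write 0, move +1, go to s2
s2 | _0[1]01   read 1 → write 1, move -1, go to s2
s2 | _[0]101   read 0 → write 0, move +1, go to s3
s3 | _0[1]01   read 1 → write 0, move -1, go to s3
s3 | _[0]001   read 0 → write 1, move -1, go to s2
s2 | [_]1001   read _ → write _, move +1, go to sH
sH | _[1]001
M halts after 8 transitions.

8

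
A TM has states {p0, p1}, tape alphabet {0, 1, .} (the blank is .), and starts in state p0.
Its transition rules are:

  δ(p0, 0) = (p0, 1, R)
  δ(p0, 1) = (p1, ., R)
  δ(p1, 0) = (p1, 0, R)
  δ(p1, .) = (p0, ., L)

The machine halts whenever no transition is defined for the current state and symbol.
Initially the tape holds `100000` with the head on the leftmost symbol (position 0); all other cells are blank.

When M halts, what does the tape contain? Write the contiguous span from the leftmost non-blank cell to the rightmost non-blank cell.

00001

state=p0 head=0 tape=[1]00000.   (p0,1)→(p1,.,R)
state=p1 head=1 tape=.[0]0000.   (p1,0)→(p1,0,R)
state=p1 head=2 tape=.0[0]000.   (p1,0)→(p1,0,R)
state=p1 head=3 tape=.00[0]00.   (p1,0)→(p1,0,R)
state=p1 head=4 tape=.000[0]0.   (p1,0)→(p1,0,R)
state=p1 head=5 tape=.0000[0].   (p1,0)→(p1,0,R)
state=p1 head=6 tape=.00000[.]   (p1,.)→(p0,.,L)
state=p0 head=5 tape=.0000[0].   (p0,0)→(p0,1,R)
state=p0 head=6 tape=.00001[.]
The non-blank tape span at halt is 00001.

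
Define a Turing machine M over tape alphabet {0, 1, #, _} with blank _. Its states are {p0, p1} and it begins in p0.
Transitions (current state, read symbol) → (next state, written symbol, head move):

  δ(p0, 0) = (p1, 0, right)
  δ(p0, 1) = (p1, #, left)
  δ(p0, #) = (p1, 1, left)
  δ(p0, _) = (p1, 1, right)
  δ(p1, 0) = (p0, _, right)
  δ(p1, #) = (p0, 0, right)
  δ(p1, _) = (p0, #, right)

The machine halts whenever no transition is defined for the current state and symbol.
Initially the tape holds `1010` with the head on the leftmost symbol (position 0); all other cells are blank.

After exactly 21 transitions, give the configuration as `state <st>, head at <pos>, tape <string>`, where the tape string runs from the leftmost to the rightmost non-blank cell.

state p1, head at -1, tape ##010

p0 | _[1]010   read 1 → write #, move left, go to p1
p1 | [_]#010   read _ → write #, move right, go to p0
p0 | #[#]010   read # → write 1, move left, go to p1
p1 | [#]1010   read # → write 0, move right, go to p0
p0 | 0[1]010   read 1 → write #, move left, go to p1
p1 | [0]#010   read 0 → write _, move right, go to p0
p0 | _[#]010   read # → write 1, move left, go to p1
p1 | [_]1010   read _ → write #, move right, go to p0
p0 | #[1]010   read 1 → write #, move left, go to p1
p1 | [#]#010   read # → write 0, move right, go to p0
p0 | 0[#]010   read # → write 1, move left, go to p1
p1 | [0]1010   read 0 → write _, move right, go to p0
p0 | _[1]010   read 1 → write #, move left, go to p1
p1 | [_]#010   read _ → write #, move right, go to p0
p0 | #[#]010   read # → write 1, move left, go to p1
p1 | [#]1010   read # → write 0, move right, go to p0
p0 | 0[1]010   read 1 → write #, move left, go to p1
p1 | [0]#010   read 0 → write _, move right, go to p0
p0 | _[#]010   read # → write 1, move left, go to p1
p1 | [_]1010   read _ → write #, move right, go to p0
p0 | #[1]010   read 1 → write #, move left, go to p1
p1 | [#]#010
After 21 steps: state p1, head at -1, tape ##010.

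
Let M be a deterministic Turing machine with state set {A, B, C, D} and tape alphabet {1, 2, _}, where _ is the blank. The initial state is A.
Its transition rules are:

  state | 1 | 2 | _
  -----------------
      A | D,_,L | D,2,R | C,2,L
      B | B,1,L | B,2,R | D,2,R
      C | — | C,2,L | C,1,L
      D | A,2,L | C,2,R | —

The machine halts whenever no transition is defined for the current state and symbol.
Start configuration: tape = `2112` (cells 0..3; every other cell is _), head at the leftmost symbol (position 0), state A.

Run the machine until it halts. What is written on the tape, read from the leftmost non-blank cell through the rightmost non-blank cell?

A | [2]112   read 2 → write 2, move R, go to D
D | 2[1]12   read 1 → write 2, move L, go to A
A | [2]212   read 2 → write 2, move R, go to D
D | 2[2]12   read 2 → write 2, move R, go to C
C | 22[1]2
The non-blank tape span at halt is 2212.

2212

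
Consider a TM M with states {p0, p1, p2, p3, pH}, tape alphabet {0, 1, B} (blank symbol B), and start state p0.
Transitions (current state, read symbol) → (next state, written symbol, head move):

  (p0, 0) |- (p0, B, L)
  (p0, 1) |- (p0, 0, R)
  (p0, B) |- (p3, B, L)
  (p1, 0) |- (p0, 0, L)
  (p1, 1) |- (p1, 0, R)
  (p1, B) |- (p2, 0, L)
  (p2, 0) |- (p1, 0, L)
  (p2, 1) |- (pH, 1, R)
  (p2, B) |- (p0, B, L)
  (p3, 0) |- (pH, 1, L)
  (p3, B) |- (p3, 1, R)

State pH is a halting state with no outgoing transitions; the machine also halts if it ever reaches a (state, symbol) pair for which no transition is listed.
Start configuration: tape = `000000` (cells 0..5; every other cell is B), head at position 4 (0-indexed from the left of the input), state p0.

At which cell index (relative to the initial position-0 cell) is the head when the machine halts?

p0 | BB0000[0]0   read 0 → write B, move L, go to p0
p0 | BB000[0]B0   read 0 → write B, move L, go to p0
p0 | BB00[0]BB0   read 0 → write B, move L, go to p0
p0 | BB0[0]BBB0   read 0 → write B, move L, go to p0
p0 | BB[0]BBBB0   read 0 → write B, move L, go to p0
p0 | B[B]BBBBB0   read B → write B, move L, go to p3
p3 | [B]BBBBBB0   read B → write 1, move R, go to p3
p3 | 1[B]BBBBB0   read B → write 1, move R, go to p3
p3 | 11[B]BBBB0   read B → write 1, move R, go to p3
p3 | 111[B]BBB0   read B → write 1, move R, go to p3
p3 | 1111[B]BB0   read B → write 1, move R, go to p3
p3 | 11111[B]B0   read B → write 1, move R, go to p3
p3 | 111111[B]0   read B → write 1, move R, go to p3
p3 | 1111111[0]   read 0 → write 1, move L, go to pH
pH | 111111[1]1
At halt the head is at cell 4.

4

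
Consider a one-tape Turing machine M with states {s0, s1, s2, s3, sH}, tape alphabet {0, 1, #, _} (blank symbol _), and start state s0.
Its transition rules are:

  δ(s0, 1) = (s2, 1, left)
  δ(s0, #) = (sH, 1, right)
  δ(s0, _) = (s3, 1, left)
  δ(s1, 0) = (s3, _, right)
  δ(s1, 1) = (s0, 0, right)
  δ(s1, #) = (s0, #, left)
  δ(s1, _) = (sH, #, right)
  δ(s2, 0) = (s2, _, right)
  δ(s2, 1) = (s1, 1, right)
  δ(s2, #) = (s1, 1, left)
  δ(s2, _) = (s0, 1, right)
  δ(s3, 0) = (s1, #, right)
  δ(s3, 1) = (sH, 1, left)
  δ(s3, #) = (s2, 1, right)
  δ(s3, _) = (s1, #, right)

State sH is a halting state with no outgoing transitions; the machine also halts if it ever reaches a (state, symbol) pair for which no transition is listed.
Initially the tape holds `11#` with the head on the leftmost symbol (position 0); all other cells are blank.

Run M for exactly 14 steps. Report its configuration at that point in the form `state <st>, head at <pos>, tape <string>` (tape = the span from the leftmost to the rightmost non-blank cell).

state=s0 head=0 tape=_[1]1#   (s0,1)→(s2,1,left)
state=s2 head=-1 tape=[_]11#   (s2,_)→(s0,1,right)
state=s0 head=0 tape=1[1]1#   (s0,1)→(s2,1,left)
state=s2 head=-1 tape=[1]11#   (s2,1)→(s1,1,right)
state=s1 head=0 tape=1[1]1#   (s1,1)→(s0,0,right)
state=s0 head=1 tape=10[1]#   (s0,1)→(s2,1,left)
state=s2 head=0 tape=1[0]1#   (s2,0)→(s2,_,right)
state=s2 head=1 tape=1_[1]#   (s2,1)→(s1,1,right)
state=s1 head=2 tape=1_1[#]   (s1,#)→(s0,#,left)
state=s0 head=1 tape=1_[1]#   (s0,1)→(s2,1,left)
state=s2 head=0 tape=1[_]1#   (s2,_)→(s0,1,right)
state=s0 head=1 tape=11[1]#   (s0,1)→(s2,1,left)
state=s2 head=0 tape=1[1]1#   (s2,1)→(s1,1,right)
state=s1 head=1 tape=11[1]#   (s1,1)→(s0,0,right)
state=s0 head=2 tape=110[#]
After 14 steps: state s0, head at 2, tape 110#.

state s0, head at 2, tape 110#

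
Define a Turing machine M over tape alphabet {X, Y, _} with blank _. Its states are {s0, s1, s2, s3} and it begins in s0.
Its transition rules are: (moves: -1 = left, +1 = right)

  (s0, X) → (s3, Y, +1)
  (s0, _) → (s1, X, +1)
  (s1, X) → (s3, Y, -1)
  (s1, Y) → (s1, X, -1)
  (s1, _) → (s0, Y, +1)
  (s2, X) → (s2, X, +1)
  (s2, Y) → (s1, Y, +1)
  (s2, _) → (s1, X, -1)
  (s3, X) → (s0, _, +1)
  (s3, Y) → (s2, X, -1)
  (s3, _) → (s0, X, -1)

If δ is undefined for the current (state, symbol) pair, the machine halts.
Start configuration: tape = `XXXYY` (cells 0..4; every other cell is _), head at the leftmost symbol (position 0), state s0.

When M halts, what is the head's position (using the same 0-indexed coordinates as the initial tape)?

s0 | __[X]XXYY   read X → write Y, move +1, go to s3
s3 | __Y[X]XYY   read X → write _, move +1, go to s0
s0 | __Y_[X]YY   read X → write Y, move +1, go to s3
s3 | __Y_Y[Y]Y   read Y → write X, move -1, go to s2
s2 | __Y_[Y]XY   read Y → write Y, move +1, go to s1
s1 | __Y_Y[X]Y   read X → write Y, move -1, go to s3
s3 | __Y_[Y]YY   read Y → write X, move -1, go to s2
s2 | __Y[_]XYY   read _ → write X, move -1, go to s1
s1 | __[Y]XXYY   read Y → write X, move -1, go to s1
s1 | _[_]XXXYY   read _ → write Y, move +1, go to s0
s0 | _Y[X]XXYY   read X → write Y, move +1, go to s3
s3 | _YY[X]XYY   read X → write _, move +1, go to s0
s0 | _YY_[X]YY   read X → write Y, move +1, go to s3
s3 | _YY_Y[Y]Y   read Y → write X, move -1, go to s2
s2 | _YY_[Y]XY   read Y → write Y, move +1, go to s1
s1 | _YY_Y[X]Y   read X → write Y, move -1, go to s3
s3 | _YY_[Y]YY   read Y → write X, move -1, go to s2
s2 | _YY[_]XYY   read _ → write X, move -1, go to s1
s1 | _Y[Y]XXYY   read Y → write X, move -1, go to s1
s1 | _[Y]XXXYY   read Y → write X, move -1, go to s1
s1 | [_]XXXXYY   read _ → write Y, move +1, go to s0
s0 | Y[X]XXXYY   read X → write Y, move +1, go to s3
s3 | YY[X]XXYY   read X → write _, move +1, go to s0
s0 | YY_[X]XYY   read X → write Y, move +1, go to s3
s3 | YY_Y[X]YY   read X → write _, move +1, go to s0
s0 | YY_Y_[Y]Y
At halt the head is at cell 3.

3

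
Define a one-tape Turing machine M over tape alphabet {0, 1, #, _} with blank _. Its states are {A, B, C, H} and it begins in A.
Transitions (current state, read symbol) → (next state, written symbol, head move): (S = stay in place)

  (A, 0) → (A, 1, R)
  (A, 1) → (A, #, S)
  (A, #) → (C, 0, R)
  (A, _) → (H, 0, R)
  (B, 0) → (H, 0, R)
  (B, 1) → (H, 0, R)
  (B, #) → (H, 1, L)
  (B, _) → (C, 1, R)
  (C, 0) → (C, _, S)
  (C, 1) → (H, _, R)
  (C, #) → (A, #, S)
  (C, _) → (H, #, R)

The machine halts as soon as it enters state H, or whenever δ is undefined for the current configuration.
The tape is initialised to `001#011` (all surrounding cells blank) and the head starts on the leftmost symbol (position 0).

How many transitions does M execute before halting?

state=A head=0 tape=[0]01#011   (A,0)→(A,1,R)
state=A head=1 tape=1[0]1#011   (A,0)→(A,1,R)
state=A head=2 tape=11[1]#011   (A,1)→(A,#,S)
state=A head=2 tape=11[#]#011   (A,#)→(C,0,R)
state=C head=3 tape=110[#]011   (C,#)→(A,#,S)
state=A head=3 tape=110[#]011   (A,#)→(C,0,R)
state=C head=4 tape=1100[0]11   (C,0)→(C,_,S)
state=C head=4 tape=1100[_]11   (C,_)→(H,#,R)
state=H head=5 tape=1100#[1]1
M halts after 8 transitions.

8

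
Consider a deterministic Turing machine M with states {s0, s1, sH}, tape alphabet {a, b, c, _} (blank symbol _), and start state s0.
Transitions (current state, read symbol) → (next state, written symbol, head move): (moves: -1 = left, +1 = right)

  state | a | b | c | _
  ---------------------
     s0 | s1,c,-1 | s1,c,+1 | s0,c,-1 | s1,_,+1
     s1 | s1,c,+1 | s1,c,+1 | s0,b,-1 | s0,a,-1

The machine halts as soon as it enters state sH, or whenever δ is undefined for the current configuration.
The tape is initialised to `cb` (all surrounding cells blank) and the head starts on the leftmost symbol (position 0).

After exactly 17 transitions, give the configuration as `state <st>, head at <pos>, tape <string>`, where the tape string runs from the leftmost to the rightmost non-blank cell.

s0 | _[c]b_   read c → write c, move -1, go to s0
s0 | [_]cb_   read _ → write _, move +1, go to s1
s1 | _[c]b_   read c → write b, move -1, go to s0
s0 | [_]bb_   read _ → write _, move +1, go to s1
s1 | _[b]b_   read b → write c, move +1, go to s1
s1 | _c[b]_   read b → write c, move +1, go to s1
s1 | _cc[_]   read _ → write a, move -1, go to s0
s0 | _c[c]a   read c → write c, move -1, go to s0
s0 | _[c]ca   read c → write c, move -1, go to s0
s0 | [_]cca   read _ → write _, move +1, go to s1
s1 | _[c]ca   read c → write b, move -1, go to s0
s0 | [_]bca   read _ → write _, move +1, go to s1
s1 | _[b]ca   read b → write c, move +1, go to s1
s1 | _c[c]a   read c → write b, move -1, go to s0
s0 | _[c]ba   read c → write c, move -1, go to s0
s0 | [_]cba   read _ → write _, move +1, go to s1
s1 | _[c]ba   read c → write b, move -1, go to s0
s0 | [_]bba
After 17 steps: state s0, head at -1, tape bba.

state s0, head at -1, tape bba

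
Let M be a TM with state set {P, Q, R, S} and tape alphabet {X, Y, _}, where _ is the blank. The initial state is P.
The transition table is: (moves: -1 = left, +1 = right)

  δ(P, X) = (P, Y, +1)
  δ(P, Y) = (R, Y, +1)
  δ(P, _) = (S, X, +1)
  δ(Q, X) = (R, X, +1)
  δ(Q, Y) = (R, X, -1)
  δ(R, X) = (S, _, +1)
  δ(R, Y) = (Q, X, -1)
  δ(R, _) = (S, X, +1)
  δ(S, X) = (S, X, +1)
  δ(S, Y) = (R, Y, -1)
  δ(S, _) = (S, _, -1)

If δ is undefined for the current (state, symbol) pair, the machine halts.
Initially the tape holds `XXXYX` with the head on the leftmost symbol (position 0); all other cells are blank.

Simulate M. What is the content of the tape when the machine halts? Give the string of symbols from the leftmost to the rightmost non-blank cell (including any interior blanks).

XXXY

state=P head=0 tape=_[X]XXYX_   (P,X)→(P,Y,+1)
state=P head=1 tape=_Y[X]XYX_   (P,X)→(P,Y,+1)
state=P head=2 tape=_YY[X]YX_   (P,X)→(P,Y,+1)
state=P head=3 tape=_YYY[Y]X_   (P,Y)→(R,Y,+1)
state=R head=4 tape=_YYYY[X]_   (R,X)→(S,_,+1)
state=S head=5 tape=_YYYY_[_]   (S,_)→(S,_,-1)
state=S head=4 tape=_YYYY[_]_   (S,_)→(S,_,-1)
state=S head=3 tape=_YYY[Y]__   (S,Y)→(R,Y,-1)
state=R head=2 tape=_YY[Y]Y__   (R,Y)→(Q,X,-1)
state=Q head=1 tape=_Y[Y]XY__   (Q,Y)→(R,X,-1)
state=R head=0 tape=_[Y]XXY__   (R,Y)→(Q,X,-1)
state=Q head=-1 tape=[_]XXXY__
The non-blank tape span at halt is XXXY.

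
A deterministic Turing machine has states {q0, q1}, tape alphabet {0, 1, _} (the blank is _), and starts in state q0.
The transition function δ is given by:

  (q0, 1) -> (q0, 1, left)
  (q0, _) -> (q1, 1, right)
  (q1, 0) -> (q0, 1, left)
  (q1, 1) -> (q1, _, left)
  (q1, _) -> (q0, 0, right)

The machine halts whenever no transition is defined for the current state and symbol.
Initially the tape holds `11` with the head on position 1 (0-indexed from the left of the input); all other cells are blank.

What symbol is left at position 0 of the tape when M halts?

0

q0 | __1[1]   read 1 → write 1, move left, go to q0
q0 | __[1]1   read 1 → write 1, move left, go to q0
q0 | _[_]11   read _ → write 1, move right, go to q1
q1 | _1[1]1   read 1 → write _, move left, go to q1
q1 | _[1]_1   read 1 → write _, move left, go to q1
q1 | [_]__1   read _ → write 0, move right, go to q0
q0 | 0[_]_1   read _ → write 1, move right, go to q1
q1 | 01[_]1   read _ → write 0, move right, go to q0
q0 | 010[1]   read 1 → write 1, move left, go to q0
q0 | 01[0]1
Cell 0 holds 0 when M halts.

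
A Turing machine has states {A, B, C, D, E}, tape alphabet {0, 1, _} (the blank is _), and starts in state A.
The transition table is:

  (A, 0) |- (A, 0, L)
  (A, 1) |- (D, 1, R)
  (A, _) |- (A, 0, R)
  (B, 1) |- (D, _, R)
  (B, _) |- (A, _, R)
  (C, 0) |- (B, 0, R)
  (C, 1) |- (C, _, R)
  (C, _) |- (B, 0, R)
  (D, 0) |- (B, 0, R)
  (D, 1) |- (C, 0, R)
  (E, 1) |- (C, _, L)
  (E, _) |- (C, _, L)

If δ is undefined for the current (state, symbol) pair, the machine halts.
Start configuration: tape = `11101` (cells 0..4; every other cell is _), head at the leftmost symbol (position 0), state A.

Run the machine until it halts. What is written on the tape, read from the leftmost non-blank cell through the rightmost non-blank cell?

10_0

A | [1]1101_   read 1 → write 1, move R, go to D
D | 1[1]101_   read 1 → write 0, move R, go to C
C | 10[1]01_   read 1 → write _, move R, go to C
C | 10_[0]1_   read 0 → write 0, move R, go to B
B | 10_0[1]_   read 1 → write _, move R, go to D
D | 10_0_[_]
The non-blank tape span at halt is 10_0.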